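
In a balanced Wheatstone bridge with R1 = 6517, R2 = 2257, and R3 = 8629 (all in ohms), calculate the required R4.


At balance: R1*R4 = R2*R3, so R4 = R2*R3/R1.
R4 = 2257 * 8629 / 6517
R4 = 19475653 / 6517
R4 = 2988.44 ohm

2988.44 ohm


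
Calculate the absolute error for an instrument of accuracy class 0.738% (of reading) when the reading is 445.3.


Absolute error = (accuracy% / 100) * reading.
Error = (0.738 / 100) * 445.3
Error = 0.00738 * 445.3
Error = 3.2863

3.2863


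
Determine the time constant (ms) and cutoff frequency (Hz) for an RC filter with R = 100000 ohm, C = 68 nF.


Time constant: tau = R * C.
tau = 100000 * 6.80e-08 = 0.0068 s
tau = 6.8 ms
Cutoff frequency: fc = 1 / (2*pi*R*C).
fc = 1 / (2*pi*0.0068) = 23.41 Hz

tau = 6.8 ms, fc = 23.41 Hz


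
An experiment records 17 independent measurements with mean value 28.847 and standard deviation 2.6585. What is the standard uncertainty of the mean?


The standard uncertainty for Type A evaluation is u = s / sqrt(n).
u = 2.6585 / sqrt(17)
u = 2.6585 / 4.1231
u = 0.6448

0.6448


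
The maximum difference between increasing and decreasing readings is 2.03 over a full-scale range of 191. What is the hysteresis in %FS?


Hysteresis = (max difference / full scale) * 100%.
H = (2.03 / 191) * 100
H = 1.063 %FS

1.063 %FS


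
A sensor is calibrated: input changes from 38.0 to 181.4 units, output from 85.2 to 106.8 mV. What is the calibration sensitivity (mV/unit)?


Sensitivity = (y2 - y1) / (x2 - x1).
S = (106.8 - 85.2) / (181.4 - 38.0)
S = 21.6 / 143.4
S = 0.1506 mV/unit

0.1506 mV/unit


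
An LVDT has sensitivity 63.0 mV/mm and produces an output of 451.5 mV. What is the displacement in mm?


Displacement = Vout / sensitivity.
d = 451.5 / 63.0
d = 7.167 mm

7.167 mm


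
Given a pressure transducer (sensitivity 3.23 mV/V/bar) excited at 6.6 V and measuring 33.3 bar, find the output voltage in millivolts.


Output = sensitivity * Vex * P.
Vout = 3.23 * 6.6 * 33.3
Vout = 21.318 * 33.3
Vout = 709.89 mV

709.89 mV


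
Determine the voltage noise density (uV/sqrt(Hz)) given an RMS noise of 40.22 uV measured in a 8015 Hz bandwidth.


Noise spectral density = Vrms / sqrt(BW).
NSD = 40.22 / sqrt(8015)
NSD = 40.22 / 89.5265
NSD = 0.4493 uV/sqrt(Hz)

0.4493 uV/sqrt(Hz)


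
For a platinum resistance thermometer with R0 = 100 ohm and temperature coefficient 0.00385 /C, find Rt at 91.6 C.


The RTD equation: Rt = R0 * (1 + alpha * T).
Rt = 100 * (1 + 0.00385 * 91.6)
Rt = 100 * (1 + 0.35266)
Rt = 100 * 1.35266
Rt = 135.266 ohm

135.266 ohm


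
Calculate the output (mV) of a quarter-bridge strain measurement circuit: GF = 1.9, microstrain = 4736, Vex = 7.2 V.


Quarter bridge output: Vout = (GF * epsilon * Vex) / 4.
Vout = (1.9 * 4736e-6 * 7.2) / 4
Vout = 0.06478848 / 4 V
Vout = 0.01619712 V = 16.1971 mV

16.1971 mV


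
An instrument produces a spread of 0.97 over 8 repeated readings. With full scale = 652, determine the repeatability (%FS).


Repeatability = (spread / full scale) * 100%.
R = (0.97 / 652) * 100
R = 0.149 %FS

0.149 %FS


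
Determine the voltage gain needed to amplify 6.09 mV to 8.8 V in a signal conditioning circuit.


Gain = Vout / Vin (converting to same units).
G = 8.8 V / 6.09 mV
G = 8800.0 mV / 6.09 mV
G = 1444.99

1444.99


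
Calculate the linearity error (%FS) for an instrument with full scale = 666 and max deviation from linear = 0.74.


Linearity error = (max deviation / full scale) * 100%.
Linearity = (0.74 / 666) * 100
Linearity = 0.111 %FS

0.111 %FS


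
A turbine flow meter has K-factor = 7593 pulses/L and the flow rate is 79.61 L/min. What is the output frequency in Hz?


Frequency = K * Q / 60 (converting L/min to L/s).
f = 7593 * 79.61 / 60
f = 604478.73 / 60
f = 10074.65 Hz

10074.65 Hz


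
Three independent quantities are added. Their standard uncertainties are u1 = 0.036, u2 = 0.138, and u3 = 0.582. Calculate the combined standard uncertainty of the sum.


For a sum of independent quantities, uc = sqrt(u1^2 + u2^2 + u3^2).
uc = sqrt(0.036^2 + 0.138^2 + 0.582^2)
uc = sqrt(0.001296 + 0.019044 + 0.338724)
uc = 0.5992

0.5992


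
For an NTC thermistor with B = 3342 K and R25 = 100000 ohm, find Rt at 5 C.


NTC thermistor equation: Rt = R25 * exp(B * (1/T - 1/T25)).
T in Kelvin: 278.15 K, T25 = 298.15 K
1/T - 1/T25 = 1/278.15 - 1/298.15 = 0.00024117
B * (1/T - 1/T25) = 3342 * 0.00024117 = 0.806
Rt = 100000 * exp(0.806) = 223888.2 ohm

223888.2 ohm


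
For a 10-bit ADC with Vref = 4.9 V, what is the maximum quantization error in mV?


The maximum quantization error is +/- LSB/2.
LSB = Vref / 2^n = 4.9 / 1024 = 0.00478516 V
Max error = LSB / 2 = 0.00478516 / 2 = 0.00239258 V
Max error = 2.3926 mV

2.3926 mV


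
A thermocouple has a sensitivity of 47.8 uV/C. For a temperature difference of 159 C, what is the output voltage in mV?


The thermocouple output V = sensitivity * dT.
V = 47.8 uV/C * 159 C
V = 7600.2 uV
V = 7.6 mV

7.6 mV


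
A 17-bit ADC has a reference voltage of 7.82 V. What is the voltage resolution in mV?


The resolution (LSB) of an ADC is Vref / 2^n.
LSB = 7.82 / 2^17
LSB = 7.82 / 131072
LSB = 5.966e-05 V = 0.05966187 mV

0.05966187 mV


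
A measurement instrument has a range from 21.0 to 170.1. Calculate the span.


Span = upper range - lower range.
Span = 170.1 - (21.0)
Span = 149.1

149.1


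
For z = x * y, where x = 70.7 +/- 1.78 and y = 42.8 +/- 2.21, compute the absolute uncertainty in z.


For a product z = x*y, the relative uncertainty is:
uz/z = sqrt((ux/x)^2 + (uy/y)^2)
Relative uncertainties: ux/x = 1.78/70.7 = 0.025177
uy/y = 2.21/42.8 = 0.051636
z = 70.7 * 42.8 = 3026.0
uz = 3026.0 * sqrt(0.025177^2 + 0.051636^2) = 173.831

173.831


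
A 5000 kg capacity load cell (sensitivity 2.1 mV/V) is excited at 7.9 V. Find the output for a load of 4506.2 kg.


Vout = rated_output * Vex * (load / capacity).
Vout = 2.1 * 7.9 * (4506.2 / 5000)
Vout = 2.1 * 7.9 * 0.90124
Vout = 14.952 mV

14.952 mV


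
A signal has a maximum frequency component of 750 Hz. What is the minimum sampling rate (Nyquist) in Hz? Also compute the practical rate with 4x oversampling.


By Nyquist theorem, fs_min = 2 * fmax.
fs_min = 2 * 750 = 1500 Hz
Practical rate = 4 * fs_min = 4 * 1500 = 6000 Hz

fs_min = 1500 Hz, fs_practical = 6000 Hz


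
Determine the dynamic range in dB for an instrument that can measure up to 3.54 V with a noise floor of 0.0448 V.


Dynamic range = 20 * log10(Vmax / Vnoise).
DR = 20 * log10(3.54 / 0.0448)
DR = 20 * log10(79.02)
DR = 37.95 dB

37.95 dB


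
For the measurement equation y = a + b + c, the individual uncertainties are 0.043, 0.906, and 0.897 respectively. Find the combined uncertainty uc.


For a sum of independent quantities, uc = sqrt(u1^2 + u2^2 + u3^2).
uc = sqrt(0.043^2 + 0.906^2 + 0.897^2)
uc = sqrt(0.001849 + 0.820836 + 0.804609)
uc = 1.2757

1.2757


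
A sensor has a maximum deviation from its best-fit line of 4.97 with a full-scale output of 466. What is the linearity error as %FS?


Linearity error = (max deviation / full scale) * 100%.
Linearity = (4.97 / 466) * 100
Linearity = 1.067 %FS

1.067 %FS


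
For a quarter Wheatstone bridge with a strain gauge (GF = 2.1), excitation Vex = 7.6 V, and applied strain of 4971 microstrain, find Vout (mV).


Quarter bridge output: Vout = (GF * epsilon * Vex) / 4.
Vout = (2.1 * 4971e-6 * 7.6) / 4
Vout = 0.07933716 / 4 V
Vout = 0.01983429 V = 19.8343 mV

19.8343 mV


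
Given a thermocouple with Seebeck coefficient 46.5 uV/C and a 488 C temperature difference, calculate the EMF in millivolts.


The thermocouple output V = sensitivity * dT.
V = 46.5 uV/C * 488 C
V = 22692.0 uV
V = 22.692 mV

22.692 mV


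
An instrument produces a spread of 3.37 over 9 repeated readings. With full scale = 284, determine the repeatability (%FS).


Repeatability = (spread / full scale) * 100%.
R = (3.37 / 284) * 100
R = 1.187 %FS

1.187 %FS


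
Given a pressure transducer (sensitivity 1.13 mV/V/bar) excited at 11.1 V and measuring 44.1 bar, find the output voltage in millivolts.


Output = sensitivity * Vex * P.
Vout = 1.13 * 11.1 * 44.1
Vout = 12.543 * 44.1
Vout = 553.15 mV

553.15 mV


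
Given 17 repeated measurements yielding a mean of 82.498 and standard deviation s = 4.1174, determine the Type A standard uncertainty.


The standard uncertainty for Type A evaluation is u = s / sqrt(n).
u = 4.1174 / sqrt(17)
u = 4.1174 / 4.1231
u = 0.9986

0.9986


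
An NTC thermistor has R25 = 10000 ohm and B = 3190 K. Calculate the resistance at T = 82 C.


NTC thermistor equation: Rt = R25 * exp(B * (1/T - 1/T25)).
T in Kelvin: 355.15 K, T25 = 298.15 K
1/T - 1/T25 = 1/355.15 - 1/298.15 = -0.0005383
B * (1/T - 1/T25) = 3190 * -0.0005383 = -1.7172
Rt = 10000 * exp(-1.7172) = 1795.7 ohm

1795.7 ohm


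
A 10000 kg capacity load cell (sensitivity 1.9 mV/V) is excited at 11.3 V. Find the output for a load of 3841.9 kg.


Vout = rated_output * Vex * (load / capacity).
Vout = 1.9 * 11.3 * (3841.9 / 10000)
Vout = 1.9 * 11.3 * 0.38419
Vout = 8.249 mV

8.249 mV


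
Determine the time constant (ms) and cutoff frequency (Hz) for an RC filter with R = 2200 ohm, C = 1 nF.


Time constant: tau = R * C.
tau = 2200 * 1.00e-09 = 2.2e-06 s
tau = 0.0022 ms
Cutoff frequency: fc = 1 / (2*pi*R*C).
fc = 1 / (2*pi*2.2e-06) = 72343.16 Hz

tau = 0.0022 ms, fc = 72343.16 Hz


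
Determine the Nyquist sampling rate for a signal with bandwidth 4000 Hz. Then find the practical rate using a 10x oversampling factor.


By Nyquist theorem, fs_min = 2 * fmax.
fs_min = 2 * 4000 = 8000 Hz
Practical rate = 10 * fs_min = 10 * 8000 = 80000 Hz

fs_min = 8000 Hz, fs_practical = 80000 Hz


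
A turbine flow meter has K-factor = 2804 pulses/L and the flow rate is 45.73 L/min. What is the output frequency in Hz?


Frequency = K * Q / 60 (converting L/min to L/s).
f = 2804 * 45.73 / 60
f = 128226.92 / 60
f = 2137.12 Hz

2137.12 Hz


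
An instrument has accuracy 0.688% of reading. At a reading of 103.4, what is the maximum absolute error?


Absolute error = (accuracy% / 100) * reading.
Error = (0.688 / 100) * 103.4
Error = 0.00688 * 103.4
Error = 0.7114

0.7114


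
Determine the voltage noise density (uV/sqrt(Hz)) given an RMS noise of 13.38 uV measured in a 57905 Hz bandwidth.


Noise spectral density = Vrms / sqrt(BW).
NSD = 13.38 / sqrt(57905)
NSD = 13.38 / 240.6346
NSD = 0.0556 uV/sqrt(Hz)

0.0556 uV/sqrt(Hz)


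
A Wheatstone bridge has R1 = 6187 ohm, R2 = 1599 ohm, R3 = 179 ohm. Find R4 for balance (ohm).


At balance: R1*R4 = R2*R3, so R4 = R2*R3/R1.
R4 = 1599 * 179 / 6187
R4 = 286221 / 6187
R4 = 46.26 ohm

46.26 ohm


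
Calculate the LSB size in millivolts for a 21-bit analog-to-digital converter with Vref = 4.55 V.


The resolution (LSB) of an ADC is Vref / 2^n.
LSB = 4.55 / 2^21
LSB = 4.55 / 2097152
LSB = 2.17e-06 V = 0.00216961 mV

0.00216961 mV


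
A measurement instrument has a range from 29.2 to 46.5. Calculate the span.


Span = upper range - lower range.
Span = 46.5 - (29.2)
Span = 17.3

17.3


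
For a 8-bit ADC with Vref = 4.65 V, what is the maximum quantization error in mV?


The maximum quantization error is +/- LSB/2.
LSB = Vref / 2^n = 4.65 / 256 = 0.01816406 V
Max error = LSB / 2 = 0.01816406 / 2 = 0.00908203 V
Max error = 9.082 mV

9.082 mV


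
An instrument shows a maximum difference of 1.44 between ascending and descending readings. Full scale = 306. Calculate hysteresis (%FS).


Hysteresis = (max difference / full scale) * 100%.
H = (1.44 / 306) * 100
H = 0.471 %FS

0.471 %FS


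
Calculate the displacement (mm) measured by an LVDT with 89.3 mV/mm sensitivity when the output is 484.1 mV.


Displacement = Vout / sensitivity.
d = 484.1 / 89.3
d = 5.421 mm

5.421 mm


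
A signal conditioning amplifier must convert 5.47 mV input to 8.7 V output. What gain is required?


Gain = Vout / Vin (converting to same units).
G = 8.7 V / 5.47 mV
G = 8700.0 mV / 5.47 mV
G = 1590.49

1590.49


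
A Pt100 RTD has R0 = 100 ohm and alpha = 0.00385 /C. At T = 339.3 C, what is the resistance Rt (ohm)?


The RTD equation: Rt = R0 * (1 + alpha * T).
Rt = 100 * (1 + 0.00385 * 339.3)
Rt = 100 * (1 + 1.306305)
Rt = 100 * 2.306305
Rt = 230.631 ohm

230.631 ohm


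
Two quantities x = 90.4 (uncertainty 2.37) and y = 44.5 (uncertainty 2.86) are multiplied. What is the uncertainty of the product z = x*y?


For a product z = x*y, the relative uncertainty is:
uz/z = sqrt((ux/x)^2 + (uy/y)^2)
Relative uncertainties: ux/x = 2.37/90.4 = 0.026217
uy/y = 2.86/44.5 = 0.06427
z = 90.4 * 44.5 = 4022.8
uz = 4022.8 * sqrt(0.026217^2 + 0.06427^2) = 279.227

279.227


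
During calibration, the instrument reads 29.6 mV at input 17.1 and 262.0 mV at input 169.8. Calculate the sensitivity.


Sensitivity = (y2 - y1) / (x2 - x1).
S = (262.0 - 29.6) / (169.8 - 17.1)
S = 232.4 / 152.7
S = 1.5219 mV/unit

1.5219 mV/unit


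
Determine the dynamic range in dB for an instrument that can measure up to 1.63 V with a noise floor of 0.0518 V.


Dynamic range = 20 * log10(Vmax / Vnoise).
DR = 20 * log10(1.63 / 0.0518)
DR = 20 * log10(31.47)
DR = 29.96 dB

29.96 dB


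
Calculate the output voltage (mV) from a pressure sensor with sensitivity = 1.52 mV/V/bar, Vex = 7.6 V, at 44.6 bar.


Output = sensitivity * Vex * P.
Vout = 1.52 * 7.6 * 44.6
Vout = 11.552 * 44.6
Vout = 515.22 mV

515.22 mV


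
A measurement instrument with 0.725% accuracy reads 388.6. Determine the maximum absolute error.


Absolute error = (accuracy% / 100) * reading.
Error = (0.725 / 100) * 388.6
Error = 0.00725 * 388.6
Error = 2.8173

2.8173


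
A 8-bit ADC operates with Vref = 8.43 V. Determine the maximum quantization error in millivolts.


The maximum quantization error is +/- LSB/2.
LSB = Vref / 2^n = 8.43 / 256 = 0.03292969 V
Max error = LSB / 2 = 0.03292969 / 2 = 0.01646484 V
Max error = 16.4648 mV

16.4648 mV


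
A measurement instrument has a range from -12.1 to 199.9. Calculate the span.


Span = upper range - lower range.
Span = 199.9 - (-12.1)
Span = 212.0

212.0


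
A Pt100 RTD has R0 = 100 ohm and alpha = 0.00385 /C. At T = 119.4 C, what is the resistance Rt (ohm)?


The RTD equation: Rt = R0 * (1 + alpha * T).
Rt = 100 * (1 + 0.00385 * 119.4)
Rt = 100 * (1 + 0.45969)
Rt = 100 * 1.45969
Rt = 145.969 ohm

145.969 ohm


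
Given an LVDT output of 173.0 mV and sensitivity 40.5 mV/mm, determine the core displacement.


Displacement = Vout / sensitivity.
d = 173.0 / 40.5
d = 4.272 mm

4.272 mm


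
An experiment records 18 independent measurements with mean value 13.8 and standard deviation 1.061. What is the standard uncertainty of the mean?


The standard uncertainty for Type A evaluation is u = s / sqrt(n).
u = 1.061 / sqrt(18)
u = 1.061 / 4.2426
u = 0.2501

0.2501


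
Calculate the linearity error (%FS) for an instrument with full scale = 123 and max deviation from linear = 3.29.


Linearity error = (max deviation / full scale) * 100%.
Linearity = (3.29 / 123) * 100
Linearity = 2.675 %FS

2.675 %FS


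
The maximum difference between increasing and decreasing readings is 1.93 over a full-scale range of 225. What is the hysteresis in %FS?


Hysteresis = (max difference / full scale) * 100%.
H = (1.93 / 225) * 100
H = 0.858 %FS

0.858 %FS


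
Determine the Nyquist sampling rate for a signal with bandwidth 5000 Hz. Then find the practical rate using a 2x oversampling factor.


By Nyquist theorem, fs_min = 2 * fmax.
fs_min = 2 * 5000 = 10000 Hz
Practical rate = 2 * fs_min = 2 * 10000 = 20000 Hz

fs_min = 10000 Hz, fs_practical = 20000 Hz


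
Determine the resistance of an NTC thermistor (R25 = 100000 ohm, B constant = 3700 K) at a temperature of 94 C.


NTC thermistor equation: Rt = R25 * exp(B * (1/T - 1/T25)).
T in Kelvin: 367.15 K, T25 = 298.15 K
1/T - 1/T25 = 1/367.15 - 1/298.15 = -0.00063033
B * (1/T - 1/T25) = 3700 * -0.00063033 = -2.3322
Rt = 100000 * exp(-2.3322) = 9707.8 ohm

9707.8 ohm


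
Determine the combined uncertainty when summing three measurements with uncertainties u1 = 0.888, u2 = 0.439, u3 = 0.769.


For a sum of independent quantities, uc = sqrt(u1^2 + u2^2 + u3^2).
uc = sqrt(0.888^2 + 0.439^2 + 0.769^2)
uc = sqrt(0.788544 + 0.192721 + 0.591361)
uc = 1.254

1.254


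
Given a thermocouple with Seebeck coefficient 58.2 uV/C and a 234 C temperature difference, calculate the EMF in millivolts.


The thermocouple output V = sensitivity * dT.
V = 58.2 uV/C * 234 C
V = 13618.8 uV
V = 13.619 mV

13.619 mV


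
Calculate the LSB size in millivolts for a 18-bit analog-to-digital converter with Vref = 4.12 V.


The resolution (LSB) of an ADC is Vref / 2^n.
LSB = 4.12 / 2^18
LSB = 4.12 / 262144
LSB = 1.572e-05 V = 0.01571655 mV

0.01571655 mV


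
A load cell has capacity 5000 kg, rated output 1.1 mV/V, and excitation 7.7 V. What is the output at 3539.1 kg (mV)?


Vout = rated_output * Vex * (load / capacity).
Vout = 1.1 * 7.7 * (3539.1 / 5000)
Vout = 1.1 * 7.7 * 0.70782
Vout = 5.995 mV

5.995 mV


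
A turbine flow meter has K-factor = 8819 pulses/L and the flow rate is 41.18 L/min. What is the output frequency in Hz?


Frequency = K * Q / 60 (converting L/min to L/s).
f = 8819 * 41.18 / 60
f = 363166.42 / 60
f = 6052.77 Hz

6052.77 Hz


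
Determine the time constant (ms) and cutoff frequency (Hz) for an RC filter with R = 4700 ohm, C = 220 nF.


Time constant: tau = R * C.
tau = 4700 * 2.20e-07 = 0.001034 s
tau = 1.034 ms
Cutoff frequency: fc = 1 / (2*pi*R*C).
fc = 1 / (2*pi*0.001034) = 153.92 Hz

tau = 1.034 ms, fc = 153.92 Hz


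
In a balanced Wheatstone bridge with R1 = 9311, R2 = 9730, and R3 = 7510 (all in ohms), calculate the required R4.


At balance: R1*R4 = R2*R3, so R4 = R2*R3/R1.
R4 = 9730 * 7510 / 9311
R4 = 73072300 / 9311
R4 = 7847.95 ohm

7847.95 ohm


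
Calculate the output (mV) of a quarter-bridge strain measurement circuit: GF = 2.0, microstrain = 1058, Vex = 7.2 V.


Quarter bridge output: Vout = (GF * epsilon * Vex) / 4.
Vout = (2.0 * 1058e-6 * 7.2) / 4
Vout = 0.0152352 / 4 V
Vout = 0.0038088 V = 3.8088 mV

3.8088 mV


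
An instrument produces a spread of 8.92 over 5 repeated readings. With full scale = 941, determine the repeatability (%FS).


Repeatability = (spread / full scale) * 100%.
R = (8.92 / 941) * 100
R = 0.948 %FS

0.948 %FS


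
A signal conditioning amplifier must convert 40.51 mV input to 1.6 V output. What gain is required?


Gain = Vout / Vin (converting to same units).
G = 1.6 V / 40.51 mV
G = 1600.0 mV / 40.51 mV
G = 39.5

39.5


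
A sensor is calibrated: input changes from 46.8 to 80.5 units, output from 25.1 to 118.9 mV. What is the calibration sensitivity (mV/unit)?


Sensitivity = (y2 - y1) / (x2 - x1).
S = (118.9 - 25.1) / (80.5 - 46.8)
S = 93.8 / 33.7
S = 2.7834 mV/unit

2.7834 mV/unit


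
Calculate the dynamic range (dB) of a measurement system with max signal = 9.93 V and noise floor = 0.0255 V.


Dynamic range = 20 * log10(Vmax / Vnoise).
DR = 20 * log10(9.93 / 0.0255)
DR = 20 * log10(389.41)
DR = 51.81 dB

51.81 dB


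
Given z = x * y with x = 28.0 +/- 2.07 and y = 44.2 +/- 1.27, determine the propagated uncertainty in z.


For a product z = x*y, the relative uncertainty is:
uz/z = sqrt((ux/x)^2 + (uy/y)^2)
Relative uncertainties: ux/x = 2.07/28.0 = 0.073929
uy/y = 1.27/44.2 = 0.028733
z = 28.0 * 44.2 = 1237.6
uz = 1237.6 * sqrt(0.073929^2 + 0.028733^2) = 98.161

98.161


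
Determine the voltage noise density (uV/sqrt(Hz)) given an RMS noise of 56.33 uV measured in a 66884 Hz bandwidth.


Noise spectral density = Vrms / sqrt(BW).
NSD = 56.33 / sqrt(66884)
NSD = 56.33 / 258.6194
NSD = 0.2178 uV/sqrt(Hz)

0.2178 uV/sqrt(Hz)


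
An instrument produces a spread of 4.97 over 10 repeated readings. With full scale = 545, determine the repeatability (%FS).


Repeatability = (spread / full scale) * 100%.
R = (4.97 / 545) * 100
R = 0.912 %FS

0.912 %FS


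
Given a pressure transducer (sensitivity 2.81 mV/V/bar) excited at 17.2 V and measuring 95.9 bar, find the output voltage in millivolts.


Output = sensitivity * Vex * P.
Vout = 2.81 * 17.2 * 95.9
Vout = 48.332 * 95.9
Vout = 4635.04 mV

4635.04 mV


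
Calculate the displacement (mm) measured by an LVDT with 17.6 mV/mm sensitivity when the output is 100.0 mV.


Displacement = Vout / sensitivity.
d = 100.0 / 17.6
d = 5.682 mm

5.682 mm


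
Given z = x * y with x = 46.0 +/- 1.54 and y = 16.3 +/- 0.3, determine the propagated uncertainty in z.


For a product z = x*y, the relative uncertainty is:
uz/z = sqrt((ux/x)^2 + (uy/y)^2)
Relative uncertainties: ux/x = 1.54/46.0 = 0.033478
uy/y = 0.3/16.3 = 0.018405
z = 46.0 * 16.3 = 749.8
uz = 749.8 * sqrt(0.033478^2 + 0.018405^2) = 28.645

28.645


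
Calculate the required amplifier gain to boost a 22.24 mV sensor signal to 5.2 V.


Gain = Vout / Vin (converting to same units).
G = 5.2 V / 22.24 mV
G = 5200.0 mV / 22.24 mV
G = 233.81

233.81


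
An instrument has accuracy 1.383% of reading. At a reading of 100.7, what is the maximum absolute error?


Absolute error = (accuracy% / 100) * reading.
Error = (1.383 / 100) * 100.7
Error = 0.01383 * 100.7
Error = 1.3927

1.3927


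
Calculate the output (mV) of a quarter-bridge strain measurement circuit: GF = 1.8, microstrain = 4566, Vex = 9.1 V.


Quarter bridge output: Vout = (GF * epsilon * Vex) / 4.
Vout = (1.8 * 4566e-6 * 9.1) / 4
Vout = 0.07479108 / 4 V
Vout = 0.01869777 V = 18.6978 mV

18.6978 mV


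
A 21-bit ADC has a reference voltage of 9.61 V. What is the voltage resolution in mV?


The resolution (LSB) of an ADC is Vref / 2^n.
LSB = 9.61 / 2^21
LSB = 9.61 / 2097152
LSB = 4.58e-06 V = 0.00458241 mV

0.00458241 mV


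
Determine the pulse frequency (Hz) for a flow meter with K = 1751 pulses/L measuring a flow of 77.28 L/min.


Frequency = K * Q / 60 (converting L/min to L/s).
f = 1751 * 77.28 / 60
f = 135317.28 / 60
f = 2255.29 Hz

2255.29 Hz


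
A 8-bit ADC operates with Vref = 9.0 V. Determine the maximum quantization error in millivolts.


The maximum quantization error is +/- LSB/2.
LSB = Vref / 2^n = 9.0 / 256 = 0.03515625 V
Max error = LSB / 2 = 0.03515625 / 2 = 0.01757812 V
Max error = 17.5781 mV

17.5781 mV


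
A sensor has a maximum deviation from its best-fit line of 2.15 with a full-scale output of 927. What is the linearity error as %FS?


Linearity error = (max deviation / full scale) * 100%.
Linearity = (2.15 / 927) * 100
Linearity = 0.232 %FS

0.232 %FS


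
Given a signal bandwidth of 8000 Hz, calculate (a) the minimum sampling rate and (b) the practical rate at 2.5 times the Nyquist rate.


By Nyquist theorem, fs_min = 2 * fmax.
fs_min = 2 * 8000 = 16000 Hz
Practical rate = 2.5 * fs_min = 2.5 * 16000 = 40000 Hz

fs_min = 16000 Hz, fs_practical = 40000 Hz


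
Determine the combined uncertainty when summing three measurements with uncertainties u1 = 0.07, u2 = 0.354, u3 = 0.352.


For a sum of independent quantities, uc = sqrt(u1^2 + u2^2 + u3^2).
uc = sqrt(0.07^2 + 0.354^2 + 0.352^2)
uc = sqrt(0.0049 + 0.125316 + 0.123904)
uc = 0.5041

0.5041


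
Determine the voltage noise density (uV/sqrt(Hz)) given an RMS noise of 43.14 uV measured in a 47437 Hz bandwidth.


Noise spectral density = Vrms / sqrt(BW).
NSD = 43.14 / sqrt(47437)
NSD = 43.14 / 217.8004
NSD = 0.1981 uV/sqrt(Hz)

0.1981 uV/sqrt(Hz)


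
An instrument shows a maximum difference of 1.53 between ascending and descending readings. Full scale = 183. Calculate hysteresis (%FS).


Hysteresis = (max difference / full scale) * 100%.
H = (1.53 / 183) * 100
H = 0.836 %FS

0.836 %FS


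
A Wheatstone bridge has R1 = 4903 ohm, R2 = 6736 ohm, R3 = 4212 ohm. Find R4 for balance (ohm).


At balance: R1*R4 = R2*R3, so R4 = R2*R3/R1.
R4 = 6736 * 4212 / 4903
R4 = 28372032 / 4903
R4 = 5786.67 ohm

5786.67 ohm


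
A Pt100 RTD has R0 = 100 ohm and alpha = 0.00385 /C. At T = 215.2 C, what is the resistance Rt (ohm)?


The RTD equation: Rt = R0 * (1 + alpha * T).
Rt = 100 * (1 + 0.00385 * 215.2)
Rt = 100 * (1 + 0.82852)
Rt = 100 * 1.82852
Rt = 182.852 ohm

182.852 ohm


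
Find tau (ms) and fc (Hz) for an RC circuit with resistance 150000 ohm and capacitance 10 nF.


Time constant: tau = R * C.
tau = 150000 * 1.00e-08 = 0.0015 s
tau = 1.5 ms
Cutoff frequency: fc = 1 / (2*pi*R*C).
fc = 1 / (2*pi*0.0015) = 106.1 Hz

tau = 1.5 ms, fc = 106.1 Hz


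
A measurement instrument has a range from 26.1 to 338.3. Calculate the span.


Span = upper range - lower range.
Span = 338.3 - (26.1)
Span = 312.2

312.2


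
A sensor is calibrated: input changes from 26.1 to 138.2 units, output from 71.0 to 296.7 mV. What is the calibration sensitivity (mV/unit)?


Sensitivity = (y2 - y1) / (x2 - x1).
S = (296.7 - 71.0) / (138.2 - 26.1)
S = 225.7 / 112.1
S = 2.0134 mV/unit

2.0134 mV/unit


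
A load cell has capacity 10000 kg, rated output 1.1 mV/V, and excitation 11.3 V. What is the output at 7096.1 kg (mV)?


Vout = rated_output * Vex * (load / capacity).
Vout = 1.1 * 11.3 * (7096.1 / 10000)
Vout = 1.1 * 11.3 * 0.70961
Vout = 8.82 mV

8.82 mV


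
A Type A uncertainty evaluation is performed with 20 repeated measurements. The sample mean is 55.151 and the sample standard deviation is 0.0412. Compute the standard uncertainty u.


The standard uncertainty for Type A evaluation is u = s / sqrt(n).
u = 0.0412 / sqrt(20)
u = 0.0412 / 4.4721
u = 0.0092

0.0092


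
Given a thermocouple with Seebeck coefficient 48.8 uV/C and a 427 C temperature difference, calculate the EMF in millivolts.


The thermocouple output V = sensitivity * dT.
V = 48.8 uV/C * 427 C
V = 20837.6 uV
V = 20.838 mV

20.838 mV


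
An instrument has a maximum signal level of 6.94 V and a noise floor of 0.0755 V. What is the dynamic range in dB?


Dynamic range = 20 * log10(Vmax / Vnoise).
DR = 20 * log10(6.94 / 0.0755)
DR = 20 * log10(91.92)
DR = 39.27 dB

39.27 dB


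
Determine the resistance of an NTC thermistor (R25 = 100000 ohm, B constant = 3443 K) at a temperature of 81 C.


NTC thermistor equation: Rt = R25 * exp(B * (1/T - 1/T25)).
T in Kelvin: 354.15 K, T25 = 298.15 K
1/T - 1/T25 = 1/354.15 - 1/298.15 = -0.00053035
B * (1/T - 1/T25) = 3443 * -0.00053035 = -1.826
Rt = 100000 * exp(-1.826) = 16105.5 ohm

16105.5 ohm


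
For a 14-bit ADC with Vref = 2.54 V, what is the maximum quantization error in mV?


The maximum quantization error is +/- LSB/2.
LSB = Vref / 2^n = 2.54 / 16384 = 0.00015503 V
Max error = LSB / 2 = 0.00015503 / 2 = 7.751e-05 V
Max error = 0.0775 mV

0.0775 mV


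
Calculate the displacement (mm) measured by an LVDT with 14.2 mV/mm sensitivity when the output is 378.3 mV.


Displacement = Vout / sensitivity.
d = 378.3 / 14.2
d = 26.641 mm

26.641 mm


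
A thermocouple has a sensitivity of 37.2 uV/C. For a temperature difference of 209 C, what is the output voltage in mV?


The thermocouple output V = sensitivity * dT.
V = 37.2 uV/C * 209 C
V = 7774.8 uV
V = 7.775 mV

7.775 mV


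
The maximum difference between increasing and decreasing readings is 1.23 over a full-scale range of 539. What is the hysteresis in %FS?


Hysteresis = (max difference / full scale) * 100%.
H = (1.23 / 539) * 100
H = 0.228 %FS

0.228 %FS


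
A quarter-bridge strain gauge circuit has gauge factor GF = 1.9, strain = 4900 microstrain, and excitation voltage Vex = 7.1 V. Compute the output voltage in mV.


Quarter bridge output: Vout = (GF * epsilon * Vex) / 4.
Vout = (1.9 * 4900e-6 * 7.1) / 4
Vout = 0.066101 / 4 V
Vout = 0.01652525 V = 16.5252 mV

16.5252 mV


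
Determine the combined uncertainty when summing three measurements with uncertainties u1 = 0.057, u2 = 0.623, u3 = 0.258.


For a sum of independent quantities, uc = sqrt(u1^2 + u2^2 + u3^2).
uc = sqrt(0.057^2 + 0.623^2 + 0.258^2)
uc = sqrt(0.003249 + 0.388129 + 0.066564)
uc = 0.6767

0.6767


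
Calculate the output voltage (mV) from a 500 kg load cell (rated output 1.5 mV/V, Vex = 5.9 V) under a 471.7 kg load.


Vout = rated_output * Vex * (load / capacity).
Vout = 1.5 * 5.9 * (471.7 / 500)
Vout = 1.5 * 5.9 * 0.9434
Vout = 8.349 mV

8.349 mV


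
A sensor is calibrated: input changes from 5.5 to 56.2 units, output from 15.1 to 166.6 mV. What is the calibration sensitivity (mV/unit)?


Sensitivity = (y2 - y1) / (x2 - x1).
S = (166.6 - 15.1) / (56.2 - 5.5)
S = 151.5 / 50.7
S = 2.9882 mV/unit

2.9882 mV/unit


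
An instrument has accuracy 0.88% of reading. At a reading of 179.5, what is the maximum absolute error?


Absolute error = (accuracy% / 100) * reading.
Error = (0.88 / 100) * 179.5
Error = 0.0088 * 179.5
Error = 1.5796

1.5796


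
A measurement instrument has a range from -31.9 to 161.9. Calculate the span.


Span = upper range - lower range.
Span = 161.9 - (-31.9)
Span = 193.8

193.8


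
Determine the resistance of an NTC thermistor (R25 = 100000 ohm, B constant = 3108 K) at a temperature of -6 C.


NTC thermistor equation: Rt = R25 * exp(B * (1/T - 1/T25)).
T in Kelvin: 267.15 K, T25 = 298.15 K
1/T - 1/T25 = 1/267.15 - 1/298.15 = 0.0003892
B * (1/T - 1/T25) = 3108 * 0.0003892 = 1.2096
Rt = 100000 * exp(1.2096) = 335224.6 ohm

335224.6 ohm


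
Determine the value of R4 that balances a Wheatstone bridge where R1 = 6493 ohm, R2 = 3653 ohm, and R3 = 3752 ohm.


At balance: R1*R4 = R2*R3, so R4 = R2*R3/R1.
R4 = 3653 * 3752 / 6493
R4 = 13706056 / 6493
R4 = 2110.9 ohm

2110.9 ohm


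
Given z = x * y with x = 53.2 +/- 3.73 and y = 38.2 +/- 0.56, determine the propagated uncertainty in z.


For a product z = x*y, the relative uncertainty is:
uz/z = sqrt((ux/x)^2 + (uy/y)^2)
Relative uncertainties: ux/x = 3.73/53.2 = 0.070113
uy/y = 0.56/38.2 = 0.01466
z = 53.2 * 38.2 = 2032.2
uz = 2032.2 * sqrt(0.070113^2 + 0.01466^2) = 145.567

145.567


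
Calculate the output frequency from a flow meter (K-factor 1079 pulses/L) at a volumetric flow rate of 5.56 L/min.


Frequency = K * Q / 60 (converting L/min to L/s).
f = 1079 * 5.56 / 60
f = 5999.24 / 60
f = 99.99 Hz

99.99 Hz


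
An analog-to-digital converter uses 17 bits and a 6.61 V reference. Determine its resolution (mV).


The resolution (LSB) of an ADC is Vref / 2^n.
LSB = 6.61 / 2^17
LSB = 6.61 / 131072
LSB = 5.043e-05 V = 0.0504303 mV

0.0504303 mV


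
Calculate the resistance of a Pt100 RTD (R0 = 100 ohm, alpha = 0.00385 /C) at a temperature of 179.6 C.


The RTD equation: Rt = R0 * (1 + alpha * T).
Rt = 100 * (1 + 0.00385 * 179.6)
Rt = 100 * (1 + 0.69146)
Rt = 100 * 1.69146
Rt = 169.146 ohm

169.146 ohm


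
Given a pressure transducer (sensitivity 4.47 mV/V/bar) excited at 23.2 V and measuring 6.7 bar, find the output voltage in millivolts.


Output = sensitivity * Vex * P.
Vout = 4.47 * 23.2 * 6.7
Vout = 103.704 * 6.7
Vout = 694.82 mV

694.82 mV


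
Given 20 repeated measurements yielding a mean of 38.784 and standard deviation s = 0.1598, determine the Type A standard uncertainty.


The standard uncertainty for Type A evaluation is u = s / sqrt(n).
u = 0.1598 / sqrt(20)
u = 0.1598 / 4.4721
u = 0.0357

0.0357


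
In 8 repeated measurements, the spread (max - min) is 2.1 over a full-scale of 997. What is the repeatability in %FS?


Repeatability = (spread / full scale) * 100%.
R = (2.1 / 997) * 100
R = 0.211 %FS

0.211 %FS


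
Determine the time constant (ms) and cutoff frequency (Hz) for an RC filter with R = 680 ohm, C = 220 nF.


Time constant: tau = R * C.
tau = 680 * 2.20e-07 = 0.0001496 s
tau = 0.1496 ms
Cutoff frequency: fc = 1 / (2*pi*R*C).
fc = 1 / (2*pi*0.0001496) = 1063.87 Hz

tau = 0.1496 ms, fc = 1063.87 Hz


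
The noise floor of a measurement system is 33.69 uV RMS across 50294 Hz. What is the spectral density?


Noise spectral density = Vrms / sqrt(BW).
NSD = 33.69 / sqrt(50294)
NSD = 33.69 / 224.2632
NSD = 0.1502 uV/sqrt(Hz)

0.1502 uV/sqrt(Hz)


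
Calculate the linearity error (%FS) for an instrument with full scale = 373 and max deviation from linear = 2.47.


Linearity error = (max deviation / full scale) * 100%.
Linearity = (2.47 / 373) * 100
Linearity = 0.662 %FS

0.662 %FS


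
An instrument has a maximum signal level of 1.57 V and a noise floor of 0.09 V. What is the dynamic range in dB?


Dynamic range = 20 * log10(Vmax / Vnoise).
DR = 20 * log10(1.57 / 0.09)
DR = 20 * log10(17.44)
DR = 24.83 dB

24.83 dB


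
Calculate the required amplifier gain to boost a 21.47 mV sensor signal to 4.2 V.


Gain = Vout / Vin (converting to same units).
G = 4.2 V / 21.47 mV
G = 4200.0 mV / 21.47 mV
G = 195.62

195.62


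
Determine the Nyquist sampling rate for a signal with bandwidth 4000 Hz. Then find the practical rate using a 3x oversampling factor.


By Nyquist theorem, fs_min = 2 * fmax.
fs_min = 2 * 4000 = 8000 Hz
Practical rate = 3 * fs_min = 3 * 8000 = 24000 Hz

fs_min = 8000 Hz, fs_practical = 24000 Hz


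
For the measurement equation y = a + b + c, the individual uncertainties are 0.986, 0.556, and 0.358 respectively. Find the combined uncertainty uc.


For a sum of independent quantities, uc = sqrt(u1^2 + u2^2 + u3^2).
uc = sqrt(0.986^2 + 0.556^2 + 0.358^2)
uc = sqrt(0.972196 + 0.309136 + 0.128164)
uc = 1.1872

1.1872


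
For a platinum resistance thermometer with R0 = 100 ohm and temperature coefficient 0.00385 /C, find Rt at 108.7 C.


The RTD equation: Rt = R0 * (1 + alpha * T).
Rt = 100 * (1 + 0.00385 * 108.7)
Rt = 100 * (1 + 0.418495)
Rt = 100 * 1.418495
Rt = 141.85 ohm

141.85 ohm


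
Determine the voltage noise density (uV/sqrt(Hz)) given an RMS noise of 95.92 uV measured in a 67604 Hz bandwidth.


Noise spectral density = Vrms / sqrt(BW).
NSD = 95.92 / sqrt(67604)
NSD = 95.92 / 260.0077
NSD = 0.3689 uV/sqrt(Hz)

0.3689 uV/sqrt(Hz)


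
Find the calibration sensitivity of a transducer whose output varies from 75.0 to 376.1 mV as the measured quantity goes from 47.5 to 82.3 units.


Sensitivity = (y2 - y1) / (x2 - x1).
S = (376.1 - 75.0) / (82.3 - 47.5)
S = 301.1 / 34.8
S = 8.6523 mV/unit

8.6523 mV/unit


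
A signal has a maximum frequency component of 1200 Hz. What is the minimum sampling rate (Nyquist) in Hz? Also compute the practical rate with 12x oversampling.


By Nyquist theorem, fs_min = 2 * fmax.
fs_min = 2 * 1200 = 2400 Hz
Practical rate = 12 * fs_min = 12 * 2400 = 28800 Hz

fs_min = 2400 Hz, fs_practical = 28800 Hz


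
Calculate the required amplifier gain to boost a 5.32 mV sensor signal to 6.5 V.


Gain = Vout / Vin (converting to same units).
G = 6.5 V / 5.32 mV
G = 6500.0 mV / 5.32 mV
G = 1221.8

1221.8


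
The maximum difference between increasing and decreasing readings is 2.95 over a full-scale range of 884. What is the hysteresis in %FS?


Hysteresis = (max difference / full scale) * 100%.
H = (2.95 / 884) * 100
H = 0.334 %FS

0.334 %FS


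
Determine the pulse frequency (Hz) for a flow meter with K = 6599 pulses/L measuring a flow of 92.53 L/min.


Frequency = K * Q / 60 (converting L/min to L/s).
f = 6599 * 92.53 / 60
f = 610605.47 / 60
f = 10176.76 Hz

10176.76 Hz


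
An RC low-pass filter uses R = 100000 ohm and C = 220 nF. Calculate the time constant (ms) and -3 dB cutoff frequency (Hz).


Time constant: tau = R * C.
tau = 100000 * 2.20e-07 = 0.022 s
tau = 22.0 ms
Cutoff frequency: fc = 1 / (2*pi*R*C).
fc = 1 / (2*pi*0.022) = 7.23 Hz

tau = 22.0 ms, fc = 7.23 Hz


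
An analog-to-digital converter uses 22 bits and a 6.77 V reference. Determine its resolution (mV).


The resolution (LSB) of an ADC is Vref / 2^n.
LSB = 6.77 / 2^22
LSB = 6.77 / 4194304
LSB = 1.61e-06 V = 0.00161409 mV

0.00161409 mV


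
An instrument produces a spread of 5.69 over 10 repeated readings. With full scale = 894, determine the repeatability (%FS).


Repeatability = (spread / full scale) * 100%.
R = (5.69 / 894) * 100
R = 0.636 %FS

0.636 %FS


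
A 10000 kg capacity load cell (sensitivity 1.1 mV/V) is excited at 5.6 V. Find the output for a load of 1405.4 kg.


Vout = rated_output * Vex * (load / capacity).
Vout = 1.1 * 5.6 * (1405.4 / 10000)
Vout = 1.1 * 5.6 * 0.14054
Vout = 0.866 mV

0.866 mV


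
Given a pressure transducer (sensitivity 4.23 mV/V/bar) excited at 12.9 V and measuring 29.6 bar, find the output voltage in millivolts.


Output = sensitivity * Vex * P.
Vout = 4.23 * 12.9 * 29.6
Vout = 54.567 * 29.6
Vout = 1615.18 mV

1615.18 mV


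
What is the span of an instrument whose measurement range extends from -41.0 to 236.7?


Span = upper range - lower range.
Span = 236.7 - (-41.0)
Span = 277.7

277.7


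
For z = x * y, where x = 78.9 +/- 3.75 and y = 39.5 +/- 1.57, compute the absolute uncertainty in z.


For a product z = x*y, the relative uncertainty is:
uz/z = sqrt((ux/x)^2 + (uy/y)^2)
Relative uncertainties: ux/x = 3.75/78.9 = 0.047529
uy/y = 1.57/39.5 = 0.039747
z = 78.9 * 39.5 = 3116.6
uz = 3116.6 * sqrt(0.047529^2 + 0.039747^2) = 193.095

193.095


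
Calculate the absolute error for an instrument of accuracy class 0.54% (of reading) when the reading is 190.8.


Absolute error = (accuracy% / 100) * reading.
Error = (0.54 / 100) * 190.8
Error = 0.0054 * 190.8
Error = 1.0303

1.0303


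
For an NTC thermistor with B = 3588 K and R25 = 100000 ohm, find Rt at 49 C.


NTC thermistor equation: Rt = R25 * exp(B * (1/T - 1/T25)).
T in Kelvin: 322.15 K, T25 = 298.15 K
1/T - 1/T25 = 1/322.15 - 1/298.15 = -0.00024987
B * (1/T - 1/T25) = 3588 * -0.00024987 = -0.8965
Rt = 100000 * exp(-0.8965) = 40797.8 ohm

40797.8 ohm


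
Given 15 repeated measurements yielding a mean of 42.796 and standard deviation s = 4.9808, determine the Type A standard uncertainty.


The standard uncertainty for Type A evaluation is u = s / sqrt(n).
u = 4.9808 / sqrt(15)
u = 4.9808 / 3.873
u = 1.286

1.286


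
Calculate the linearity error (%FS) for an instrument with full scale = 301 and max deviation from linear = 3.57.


Linearity error = (max deviation / full scale) * 100%.
Linearity = (3.57 / 301) * 100
Linearity = 1.186 %FS

1.186 %FS


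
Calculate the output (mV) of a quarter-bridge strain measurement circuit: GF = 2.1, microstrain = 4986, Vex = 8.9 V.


Quarter bridge output: Vout = (GF * epsilon * Vex) / 4.
Vout = (2.1 * 4986e-6 * 8.9) / 4
Vout = 0.09318834 / 4 V
Vout = 0.02329709 V = 23.2971 mV

23.2971 mV


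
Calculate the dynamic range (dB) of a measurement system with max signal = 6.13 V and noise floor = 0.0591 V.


Dynamic range = 20 * log10(Vmax / Vnoise).
DR = 20 * log10(6.13 / 0.0591)
DR = 20 * log10(103.72)
DR = 40.32 dB

40.32 dB


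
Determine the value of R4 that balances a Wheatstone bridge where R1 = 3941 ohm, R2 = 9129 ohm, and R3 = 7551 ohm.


At balance: R1*R4 = R2*R3, so R4 = R2*R3/R1.
R4 = 9129 * 7551 / 3941
R4 = 68933079 / 3941
R4 = 17491.27 ohm

17491.27 ohm


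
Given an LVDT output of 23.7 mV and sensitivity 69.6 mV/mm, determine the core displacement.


Displacement = Vout / sensitivity.
d = 23.7 / 69.6
d = 0.341 mm

0.341 mm


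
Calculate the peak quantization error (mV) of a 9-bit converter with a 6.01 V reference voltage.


The maximum quantization error is +/- LSB/2.
LSB = Vref / 2^n = 6.01 / 512 = 0.01173828 V
Max error = LSB / 2 = 0.01173828 / 2 = 0.00586914 V
Max error = 5.8691 mV

5.8691 mV


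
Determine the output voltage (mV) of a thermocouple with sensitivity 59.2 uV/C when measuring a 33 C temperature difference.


The thermocouple output V = sensitivity * dT.
V = 59.2 uV/C * 33 C
V = 1953.6 uV
V = 1.954 mV

1.954 mV


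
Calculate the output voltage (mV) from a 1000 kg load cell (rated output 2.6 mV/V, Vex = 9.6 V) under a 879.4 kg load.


Vout = rated_output * Vex * (load / capacity).
Vout = 2.6 * 9.6 * (879.4 / 1000)
Vout = 2.6 * 9.6 * 0.8794
Vout = 21.95 mV

21.95 mV
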